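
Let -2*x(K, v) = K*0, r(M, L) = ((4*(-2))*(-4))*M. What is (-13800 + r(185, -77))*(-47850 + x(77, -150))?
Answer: 377058000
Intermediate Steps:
r(M, L) = 32*M (r(M, L) = (-8*(-4))*M = 32*M)
x(K, v) = 0 (x(K, v) = -K*0/2 = -½*0 = 0)
(-13800 + r(185, -77))*(-47850 + x(77, -150)) = (-13800 + 32*185)*(-47850 + 0) = (-13800 + 5920)*(-47850) = -7880*(-47850) = 377058000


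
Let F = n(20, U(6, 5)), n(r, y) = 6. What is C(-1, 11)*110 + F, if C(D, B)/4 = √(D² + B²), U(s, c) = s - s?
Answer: 6 + 440*√122 ≈ 4866.0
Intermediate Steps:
U(s, c) = 0
F = 6
C(D, B) = 4*√(B² + D²) (C(D, B) = 4*√(D² + B²) = 4*√(B² + D²))
C(-1, 11)*110 + F = (4*√(11² + (-1)²))*110 + 6 = (4*√(121 + 1))*110 + 6 = (4*√122)*110 + 6 = 440*√122 + 6 = 6 + 440*√122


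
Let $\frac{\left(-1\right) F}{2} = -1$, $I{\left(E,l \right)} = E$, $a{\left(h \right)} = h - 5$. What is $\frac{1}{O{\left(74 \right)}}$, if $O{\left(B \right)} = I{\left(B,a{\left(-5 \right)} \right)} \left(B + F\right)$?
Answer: $\frac{1}{5624} \approx 0.00017781$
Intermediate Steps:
$a{\left(h \right)} = -5 + h$ ($a{\left(h \right)} = h - 5 = -5 + h$)
$F = 2$ ($F = \left(-2\right) \left(-1\right) = 2$)
$O{\left(B \right)} = B \left(2 + B\right)$ ($O{\left(B \right)} = B \left(B + 2\right) = B \left(2 + B\right)$)
$\frac{1}{O{\left(74 \right)}} = \frac{1}{74 \left(2 + 74\right)} = \frac{1}{74 \cdot 76} = \frac{1}{5624}$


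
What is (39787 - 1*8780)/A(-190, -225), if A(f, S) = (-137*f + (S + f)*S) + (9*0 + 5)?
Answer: 31007/119410 ≈ 0.25967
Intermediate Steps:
A(f, S) = 5 - 137*f + S*(S + f) (A(f, S) = (-137*f + S*(S + f)) + (0 + 5) = (-137*f + S*(S + f)) + 5 = 5 - 137*f + S*(S + f))
(39787 - 1*8780)/A(-190, -225) = (39787 - 1*8780)/(5 + (-225)² - 137*(-190) - 225*(-190)) = (39787 - 8780)/(5 + 50625 + 26030 + 42750) = 31007/119410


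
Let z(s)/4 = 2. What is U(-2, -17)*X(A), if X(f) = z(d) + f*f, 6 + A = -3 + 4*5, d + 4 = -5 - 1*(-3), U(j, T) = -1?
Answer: -129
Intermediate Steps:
d = -6 (d = -4 + (-5 - 1*(-3)) = -4 + (-5 + 3) = -4 - 2 = -6)
A = 11 (A = -6 + (-3 + 4*5) = -6 + (-3 + 20) = -6 + 17 = 11)
z(s) = 8 (z(s) = 4*2 = 8)
X(f) = 8 + f² (X(f) = 8 + f*f = 8 + f²)
U(-2, -17)*X(A) = -(8 + 11²) = -(8 + 121) = -1*129 = -129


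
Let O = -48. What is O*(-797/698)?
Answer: 19128/349 ≈ 54.808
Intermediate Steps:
O*(-797/698) = -(-38256)/698 = -48*(-797/698) = 19128/349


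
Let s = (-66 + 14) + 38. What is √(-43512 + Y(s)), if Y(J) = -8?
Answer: 16*I*√170 ≈ 208.61*I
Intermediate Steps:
s = -14 (s = -52 + 38 = -14)
√(-43512 + Y(s)) = √(-43512 - 8) = √(-43520) = 16*I*√170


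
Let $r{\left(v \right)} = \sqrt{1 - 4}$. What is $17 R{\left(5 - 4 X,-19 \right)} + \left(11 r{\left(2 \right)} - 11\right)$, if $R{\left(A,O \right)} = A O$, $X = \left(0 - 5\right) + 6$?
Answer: $-334 + 11 i \sqrt{3} \approx -334.0 + 19.053 i$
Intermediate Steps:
$X = 1$ ($X = -5 + 6 = 1$)
$r{\left(v \right)} = i \sqrt{3}$ ($r{\left(v \right)} = \sqrt{-3} = i \sqrt{3}$)
$17 R{\left(5 - 4 X,-19 \right)} + \left(11 r{\left(2 \right)} - 11\right) = 17 \left(5 - 4\right) \left(-19\right) - \left(11 - 11 i \sqrt{3}\right) = 17 \cdot 1 \left(-19\right) - \left(11 - 11 i \sqrt{3}\right) = 17 \left(-19\right) - \left(11 - 11 i \sqrt{3}\right) = -323 - \left(11 - 11 i \sqrt{3}\right) = -334 + 11 i \sqrt{3}$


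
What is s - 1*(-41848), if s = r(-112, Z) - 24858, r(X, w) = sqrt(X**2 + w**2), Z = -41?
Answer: 16990 + 5*sqrt(569) ≈ 17109.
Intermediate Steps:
s = -24858 + 5*sqrt(569) (s = sqrt((-112)**2 + (-41)**2) - 24858 = sqrt(12544 + 1681) - 24858 = sqrt(14225) - 24858 = 5*sqrt(569) - 24858 = -24858 + 5*sqrt(569) ≈ -24739.)
s - 1*(-41848) = (-24858 + 5*sqrt(569)) - 1*(-41848) = (-24858 + 5*sqrt(569)) + 41848 = 16990 + 5*sqrt(569)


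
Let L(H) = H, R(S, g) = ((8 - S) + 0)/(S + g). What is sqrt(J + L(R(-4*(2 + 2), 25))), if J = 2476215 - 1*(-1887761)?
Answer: 4*sqrt(2454738)/3 ≈ 2089.0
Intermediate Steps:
R(S, g) = (8 - S)/(S + g)
J = 4363976 (J = 2476215 + 1887761 = 4363976)
sqrt(J + L(R(-4*(2 + 2), 25))) = sqrt(4363976 + (8 - (-4)*(2 + 2))/(-4*(2 + 2) + 25)) = sqrt(4363976 + (8 - (-4)*4)/(-4*4 + 25)) = sqrt(4363976 + (8 - 1*(-16))/(-16 + 25)) = sqrt(4363976 + (8 + 16)/9) = sqrt(4363976 + (1/9)*24) = sqrt(4363976 + 8/3) = sqrt(13091936/3) = 4*sqrt(2454738)/3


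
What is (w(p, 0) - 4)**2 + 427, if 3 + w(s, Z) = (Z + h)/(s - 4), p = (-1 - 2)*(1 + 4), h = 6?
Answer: 173468/361 ≈ 480.52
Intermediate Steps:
p = -15 (p = -3*5 = -15)
w(s, Z) = -3 + (6 + Z)/(-4 + s) (w(s, Z) = -3 + (Z + 6)/(s - 4) = -3 + (6 + Z)/(-4 + s))
(w(p, 0) - 4)**2 + 427 = ((18 + 0 - 3*(-15))/(-4 - 15) - 4)**2 + 427 = ((18 + 0 + 45)/(-19) - 4)**2 + 427 = (-1/19*63 - 4)**2 + 427 = (-63/19 - 4)**2 + 427 = (-139/19)**2 + 427 = 19321/361 + 427 = 173468/361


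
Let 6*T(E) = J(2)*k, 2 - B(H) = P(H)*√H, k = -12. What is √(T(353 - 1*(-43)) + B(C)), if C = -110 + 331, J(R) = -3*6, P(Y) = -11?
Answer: √(38 + 11*√221) ≈ 14.196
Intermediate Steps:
J(R) = -18
C = 221
B(H) = 2 + 11*√H (B(H) = 2 - (-11)*√H = 2 + 11*√H)
T(E) = 36 (T(E) = (-18*(-12))/6 = (⅙)*216 = 36)
√(T(353 - 1*(-43)) + B(C)) = √(36 + (2 + 11*√221)) = √(38 + 11*√221)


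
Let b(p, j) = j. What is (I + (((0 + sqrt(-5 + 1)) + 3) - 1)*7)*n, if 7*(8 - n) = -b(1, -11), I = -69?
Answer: -2475/7 + 90*I ≈ -353.57 + 90.0*I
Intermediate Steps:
n = 45/7 (n = 8 - (-1)*(-11)/7 = 8 - 1/7*11 = 8 - 11/7 = 45/7 ≈ 6.4286)
(I + (((0 + sqrt(-5 + 1)) + 3) - 1)*7)*n = (-69 + (((0 + sqrt(-5 + 1)) + 3) - 1)*7)*(45/7) = (-69 + (((0 + sqrt(-4)) + 3) - 1)*7)*(45/7) = (-69 + (((0 + 2*I) + 3) - 1)*7)*(45/7) = (-69 + ((2*I + 3) - 1)*7)*(45/7) = (-69 + ((3 + 2*I) - 1)*7)*(45/7) = (-69 + (2 + 2*I)*7)*(45/7) = (-69 + (14 + 14*I))*(45/7) = (-55 + 14*I)*(45/7) = -2475/7 + 90*I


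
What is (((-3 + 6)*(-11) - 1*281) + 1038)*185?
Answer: 133940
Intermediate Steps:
(((-3 + 6)*(-11) - 1*281) + 1038)*185 = ((3*(-11) - 281) + 1038)*185 = ((-33 - 281) + 1038)*185 = (-314 + 1038)*185 = 724*185 = 133940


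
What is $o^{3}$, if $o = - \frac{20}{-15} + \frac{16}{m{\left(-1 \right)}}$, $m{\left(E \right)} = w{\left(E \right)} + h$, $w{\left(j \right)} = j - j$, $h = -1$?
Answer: $- \frac{85184}{27} \approx -3155.0$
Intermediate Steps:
$w{\left(j \right)} = 0$
$m{\left(E \right)} = -1$ ($m{\left(E \right)} = 0 - 1 = -1$)
$o = - \frac{44}{3}$ ($o = - \frac{20}{-15} + \frac{16}{-1} = \left(-20\right) \left(- \frac{1}{15}\right) + 16 \left(-1\right) = \frac{4}{3} - 16 = - \frac{44}{3} \approx -14.667$)
$o^{3} = \left(- \frac{44}{3}\right)^{3} = - \frac{85184}{27}$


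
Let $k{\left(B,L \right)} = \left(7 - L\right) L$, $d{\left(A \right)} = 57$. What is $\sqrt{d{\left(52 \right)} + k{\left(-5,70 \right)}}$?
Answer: $i \sqrt{4353} \approx 65.977 i$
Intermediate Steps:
$k{\left(B,L \right)} = L \left(7 - L\right)$
$\sqrt{d{\left(52 \right)} + k{\left(-5,70 \right)}} = \sqrt{57 + 70 \left(7 - 70\right)} = \sqrt{57 + 70 \left(-63\right)} = \sqrt{57 - 4410} = \sqrt{-4353} = i \sqrt{4353}$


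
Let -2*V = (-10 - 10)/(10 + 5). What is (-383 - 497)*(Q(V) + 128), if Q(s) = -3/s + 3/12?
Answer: -108900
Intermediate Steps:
V = 2/3 (V = -(-10 - 10)/(2*(10 + 5)) = -(-10)/15 = -1/2*(-4/3) = 2/3 ≈ 0.66667)
Q(s) = 1/4 - 3/s (Q(s) = -3/s + 3*(1/12) = -3/s + 1/4 = 1/4 - 3/s)
(-383 - 497)*(Q(V) + 128) = (-383 - 497)*((-12 + 2/3)/(4*(2/3)) + 128) = -880*((1/4)*(3/2)*(-34/3) + 128) = -880*(-17/4 + 128) = -880*495/4 = -108900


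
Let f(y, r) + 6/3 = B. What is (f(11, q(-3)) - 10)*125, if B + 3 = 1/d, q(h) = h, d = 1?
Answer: -1750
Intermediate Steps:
B = -2 (B = -3 + 1/1 = -3 + 1 = -2)
f(y, r) = -4 (f(y, r) = -2 - 2 = -4)
(f(11, q(-3)) - 10)*125 = (-4 - 10)*125 = -14*125 = -1750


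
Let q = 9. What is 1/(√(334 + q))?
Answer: √7/49 ≈ 0.053995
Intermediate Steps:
1/(√(334 + q)) = 1/(√(334 + 9)) = 1/(√343) = 1/(7*√7) = √7/49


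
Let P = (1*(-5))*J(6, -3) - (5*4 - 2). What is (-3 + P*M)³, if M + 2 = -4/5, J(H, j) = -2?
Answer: 912673/125 ≈ 7301.4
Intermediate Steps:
M = -14/5 (M = -2 - 4/5 = -2 - 4*⅕ = -2 - ⅘ = -14/5 ≈ -2.8000)
P = -8 (P = (1*(-5))*(-2) - (5*4 - 2) = -5*(-2) - (20 - 2) = 10 - 1*18 = 10 - 18 = -8)
(-3 + P*M)³ = (-3 - 8*(-14/5))³ = (-3 + 112/5)³ = (97/5)³ = 912673/125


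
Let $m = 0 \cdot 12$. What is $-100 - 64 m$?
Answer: $-100$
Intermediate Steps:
$m = 0$
$-100 - 64 m = -100 - 0 = -100 + 0 = -100$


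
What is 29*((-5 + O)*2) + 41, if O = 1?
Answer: -191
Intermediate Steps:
29*((-5 + O)*2) + 41 = 29*((-5 + 1)*2) + 41 = 29*(-4*2) + 41 = 29*(-8) + 41 = -232 + 41 = -191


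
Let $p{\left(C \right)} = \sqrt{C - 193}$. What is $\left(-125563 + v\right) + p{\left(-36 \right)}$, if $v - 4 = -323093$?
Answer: $-448652 + i \sqrt{229} \approx -4.4865 \cdot 10^{5} + 15.133 i$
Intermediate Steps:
$p{\left(C \right)} = \sqrt{-193 + C}$
$v = -323089$ ($v = 4 - 323093 = -323089$)
$\left(-125563 + v\right) + p{\left(-36 \right)} = \left(-125563 - 323089\right) + \sqrt{-193 - 36} = -448652 + \sqrt{-229} = -448652 + i \sqrt{229}$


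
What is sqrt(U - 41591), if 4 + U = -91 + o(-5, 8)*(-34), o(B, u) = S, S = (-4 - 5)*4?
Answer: I*sqrt(40462) ≈ 201.15*I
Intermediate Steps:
S = -36 (S = -9*4 = -36)
o(B, u) = -36
U = 1129 (U = -4 + (-91 - 36*(-34)) = -4 + (-91 + 1224) = -4 + 1133 = 1129)
sqrt(U - 41591) = sqrt(1129 - 41591) = sqrt(-40462) = I*sqrt(40462)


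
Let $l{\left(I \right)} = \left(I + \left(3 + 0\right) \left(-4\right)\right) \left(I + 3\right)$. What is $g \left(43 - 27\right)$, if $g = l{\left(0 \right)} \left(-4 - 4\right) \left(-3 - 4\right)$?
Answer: $-32256$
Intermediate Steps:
$l{\left(I \right)} = \left(-12 + I\right) \left(3 + I\right)$ ($l{\left(I \right)} = \left(I + 3 \left(-4\right)\right) \left(3 + I\right) = \left(I - 12\right) \left(3 + I\right) = \left(-12 + I\right) \left(3 + I\right)$)
$g = -2016$ ($g = \left(-36 + 0^{2} - 0\right) \left(-4 - 4\right) \left(-3 - 4\right) = \left(-36 + 0 + 0\right) \left(\left(-8\right) \left(-7\right)\right) = \left(-36\right) 56 = -2016$)
$g \left(43 - 27\right) = - 2016 \left(43 - 27\right) = \left(-2016\right) 16 = -32256$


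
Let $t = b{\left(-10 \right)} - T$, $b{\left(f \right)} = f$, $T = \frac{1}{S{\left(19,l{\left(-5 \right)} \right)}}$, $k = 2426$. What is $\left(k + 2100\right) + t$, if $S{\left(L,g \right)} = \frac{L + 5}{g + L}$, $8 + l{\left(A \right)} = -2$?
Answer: $\frac{36125}{8} \approx 4515.6$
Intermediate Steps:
$l{\left(A \right)} = -10$ ($l{\left(A \right)} = -8 - 2 = -10$)
$S{\left(L,g \right)} = \frac{5 + L}{L + g}$
$T = \frac{3}{8}$ ($T = \frac{1}{\frac{1}{19 - 10} \left(5 + 19\right)} = \frac{1}{\frac{1}{9} \cdot 24} = \frac{1}{\frac{8}{3}} = \frac{3}{8} \approx 0.375$)
$t = - \frac{83}{8}$ ($t = -10 - \frac{3}{8} = - \frac{83}{8} \approx -10.375$)
$\left(k + 2100\right) + t = \left(2426 + 2100\right) - \frac{83}{8} = 4526 - \frac{83}{8} = \frac{36125}{8}$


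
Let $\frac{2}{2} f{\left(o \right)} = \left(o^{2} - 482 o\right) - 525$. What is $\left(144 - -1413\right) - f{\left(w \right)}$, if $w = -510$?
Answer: $-503838$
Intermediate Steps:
$f{\left(o \right)} = -525 + o^{2} - 482 o$ ($f{\left(o \right)} = \left(o^{2} - 482 o\right) - 525 = -525 + o^{2} - 482 o$)
$\left(144 - -1413\right) - f{\left(w \right)} = \left(144 - -1413\right) - \left(-525 + \left(-510\right)^{2} - -245820\right) = \left(144 + 1413\right) - \left(-525 + 260100 + 245820\right) = 1557 - 505395 = -503838$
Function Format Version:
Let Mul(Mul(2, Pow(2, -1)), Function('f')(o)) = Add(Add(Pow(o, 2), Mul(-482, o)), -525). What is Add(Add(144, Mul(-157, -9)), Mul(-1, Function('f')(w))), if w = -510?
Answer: -503838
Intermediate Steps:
Function('f')(o) = Add(-525, Pow(o, 2), Mul(-482, o)) (Function('f')(o) = Add(Add(Pow(o, 2), Mul(-482, o)), -525) = Add(-525, Pow(o, 2), Mul(-482, o)))
Add(Add(144, Mul(-157, -9)), Mul(-1, Function('f')(w))) = Add(Add(144, Mul(-157, -9)), Mul(-1, Add(-525, Pow(-510, 2), Mul(-482, -510)))) = Add(Add(144, 1413), Mul(-1, Add(-525, 260100, 245820))) = Add(1557, Mul(-1, 505395)) = Add(1557, -505395) = -503838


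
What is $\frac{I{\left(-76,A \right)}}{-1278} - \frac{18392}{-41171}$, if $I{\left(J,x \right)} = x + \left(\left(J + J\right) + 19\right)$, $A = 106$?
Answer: $\frac{2735177}{5846282} \approx 0.46785$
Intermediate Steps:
$I{\left(J,x \right)} = 19 + x + 2 J$ ($I{\left(J,x \right)} = x + \left(2 J + 19\right) = x + \left(19 + 2 J\right) = 19 + x + 2 J$)
$\frac{I{\left(-76,A \right)}}{-1278} - \frac{18392}{-41171} = \frac{19 + 106 + 2 \left(-76\right)}{-1278} - \frac{18392}{-41171} = \left(19 + 106 - 152\right) \left(- \frac{1}{1278}\right) - - \frac{18392}{41171} = \left(-27\right) \left(- \frac{1}{1278}\right) + \frac{18392}{41171} = \frac{3}{142} + \frac{18392}{41171} = \frac{2735177}{5846282}$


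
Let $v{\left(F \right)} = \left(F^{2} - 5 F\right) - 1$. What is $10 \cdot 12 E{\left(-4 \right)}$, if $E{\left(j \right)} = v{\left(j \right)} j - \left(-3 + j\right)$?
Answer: $-15960$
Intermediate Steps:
$v{\left(F \right)} = -1 + F^{2} - 5 F$
$E{\left(j \right)} = 3 - j + j \left(-1 + j^{2} - 5 j\right)$ ($E{\left(j \right)} = \left(-1 + j^{2} - 5 j\right) j - \left(-3 + j\right) = j \left(-1 + j^{2} - 5 j\right) - \left(-3 + j\right) = 3 - j + j \left(-1 + j^{2} - 5 j\right)$)
$10 \cdot 12 E{\left(-4 \right)} = 10 \cdot 12 \left(3 - -4 - - 4 \left(1 - \left(-4\right)^{2} + 5 \left(-4\right)\right)\right) = 120 \left(3 + 4 - - 4 \left(1 - 16 - 20\right)\right) = 120 \left(3 + 4 - \left(-4\right) \left(-35\right)\right) = 120 \left(3 + 4 - 140\right) = 120 \left(-133\right) = -15960$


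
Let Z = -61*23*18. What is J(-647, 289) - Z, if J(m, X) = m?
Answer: 24607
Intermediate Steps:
Z = -25254 (Z = -1403*18 = -25254)
J(-647, 289) - Z = -647 - 1*(-25254) = -647 + 25254 = 24607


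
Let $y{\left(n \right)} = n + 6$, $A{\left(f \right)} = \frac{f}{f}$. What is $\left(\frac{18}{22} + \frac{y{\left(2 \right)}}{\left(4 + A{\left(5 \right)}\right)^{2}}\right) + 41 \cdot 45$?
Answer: $\frac{507688}{275} \approx 1846.1$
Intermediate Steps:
$A{\left(f \right)} = 1$
$y{\left(n \right)} = 6 + n$
$\left(\frac{18}{22} + \frac{y{\left(2 \right)}}{\left(4 + A{\left(5 \right)}\right)^{2}}\right) + 41 \cdot 45 = \left(\frac{18}{22} + \frac{6 + 2}{\left(4 + 1\right)^{2}}\right) + 41 \cdot 45 = \left(18 \cdot \frac{1}{22} + \frac{8}{5^{2}}\right) + 1845 = \left(\frac{9}{11} + \frac{8}{25}\right) + 1845 = \frac{313}{275} + 1845 = \frac{507688}{275}$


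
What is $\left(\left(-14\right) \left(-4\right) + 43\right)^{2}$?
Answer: $9801$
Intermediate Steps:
$\left(\left(-14\right) \left(-4\right) + 43\right)^{2} = \left(56 + 43\right)^{2} = 99^{2} = 9801$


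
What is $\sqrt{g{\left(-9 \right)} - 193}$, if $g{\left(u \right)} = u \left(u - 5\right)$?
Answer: $i \sqrt{67} \approx 8.1853 i$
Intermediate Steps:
$g{\left(u \right)} = u \left(-5 + u\right)$
$\sqrt{g{\left(-9 \right)} - 193} = \sqrt{- 9 \left(-5 - 9\right) - 193} = \sqrt{\left(-9\right) \left(-14\right) - 193} = \sqrt{126 - 193} = \sqrt{-67} = i \sqrt{67}$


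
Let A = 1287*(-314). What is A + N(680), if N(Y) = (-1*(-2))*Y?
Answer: -402758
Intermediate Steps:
N(Y) = 2*Y
A = -404118
A + N(680) = -404118 + 2*680 = -404118 + 1360 = -402758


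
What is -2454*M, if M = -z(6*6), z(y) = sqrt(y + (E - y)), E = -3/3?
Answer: 2454*I ≈ 2454.0*I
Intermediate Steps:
E = -1 (E = -3*1/3 = -1)
z(y) = I (z(y) = sqrt(y + (-1 - y)) = sqrt(-1) = I)
M = -I ≈ -1.0*I
-2454*M = -(-2454)*I = 2454*I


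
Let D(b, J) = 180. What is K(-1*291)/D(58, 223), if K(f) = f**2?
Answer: 9409/20 ≈ 470.45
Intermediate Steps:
K(-1*291)/D(58, 223) = (-1*291)**2/180 = (-291)**2*(1/180) = 84681*(1/180) = 9409/20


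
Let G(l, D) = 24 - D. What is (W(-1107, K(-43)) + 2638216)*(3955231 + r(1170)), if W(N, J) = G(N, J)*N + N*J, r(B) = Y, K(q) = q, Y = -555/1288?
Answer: 1663076870857688/161 ≈ 1.0330e+13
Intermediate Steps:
Y = -555/1288 (Y = -555*1/1288 = -555/1288 ≈ -0.43090)
r(B) = -555/1288
W(N, J) = J*N + N*(24 - J) (W(N, J) = (24 - J)*N + N*J = N*(24 - J) + J*N = J*N + N*(24 - J))
(W(-1107, K(-43)) + 2638216)*(3955231 + r(1170)) = (24*(-1107) + 2638216)*(3955231 - 555/1288) = (-26568 + 2638216)*(5094336973/1288) = 2611648*(5094336973/1288) = 1663076870857688/161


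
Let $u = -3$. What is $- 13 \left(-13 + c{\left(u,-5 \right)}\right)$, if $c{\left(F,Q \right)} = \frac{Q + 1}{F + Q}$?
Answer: $\frac{325}{2} \approx 162.5$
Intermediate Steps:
$c{\left(F,Q \right)} = \frac{1 + Q}{F + Q}$
$- 13 \left(-13 + c{\left(u,-5 \right)}\right) = - 13 \left(-13 + \frac{1 - 5}{-3 - 5}\right) = - 13 \left(-13 + \frac{1}{-8} \left(-4\right)\right) = - 13 \left(-13 - - \frac{1}{2}\right) = - 13 \left(-13 + \frac{1}{2}\right) = \left(-13\right) \left(- \frac{25}{2}\right) = \frac{325}{2}$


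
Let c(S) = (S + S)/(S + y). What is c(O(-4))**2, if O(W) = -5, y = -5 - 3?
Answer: 100/169 ≈ 0.59172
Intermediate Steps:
y = -8
c(S) = 2*S/(-8 + S) (c(S) = (S + S)/(S - 8) = (2*S)/(-8 + S) = 2*S/(-8 + S))
c(O(-4))**2 = (2*(-5)/(-8 - 5))**2 = (2*(-5)/(-13))**2 = (2*(-5)*(-1/13))**2 = (10/13)**2 = 100/169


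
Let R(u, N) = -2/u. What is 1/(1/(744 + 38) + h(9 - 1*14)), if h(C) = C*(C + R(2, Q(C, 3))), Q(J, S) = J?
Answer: 782/23461 ≈ 0.033332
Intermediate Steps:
h(C) = C*(-1 + C) (h(C) = C*(C - 2/2) = C*(C - 2*½) = C*(C - 1) = C*(-1 + C))
1/(1/(744 + 38) + h(9 - 1*14)) = 1/(1/(744 + 38) + (9 - 1*14)*(-1 + (9 - 1*14))) = 1/(1/782 + (9 - 14)*(-1 + (9 - 14))) = 1/(1/782 - 5*(-1 - 5)) = 1/(1/782 - 5*(-6)) = 1/(1/782 + 30) = 1/(23461/782) = 782/23461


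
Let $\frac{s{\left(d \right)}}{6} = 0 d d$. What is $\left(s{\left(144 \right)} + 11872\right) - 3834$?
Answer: $8038$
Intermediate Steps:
$s{\left(d \right)} = 0$ ($s{\left(d \right)} = 6 \cdot 0 d d = 6 \cdot 0 d = 6 \cdot 0 = 0$)
$\left(s{\left(144 \right)} + 11872\right) - 3834 = \left(0 + 11872\right) - 3834 = 11872 - 3834 = 8038$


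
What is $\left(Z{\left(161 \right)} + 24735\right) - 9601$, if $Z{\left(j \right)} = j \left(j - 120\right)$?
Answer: $21735$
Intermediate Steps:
$Z{\left(j \right)} = j \left(-120 + j\right)$ ($Z{\left(j \right)} = j \left(j - 120\right) = j \left(-120 + j\right)$)
$\left(Z{\left(161 \right)} + 24735\right) - 9601 = \left(161 \left(-120 + 161\right) + 24735\right) - 9601 = \left(161 \cdot 41 + 24735\right) - 9601 = \left(6601 + 24735\right) - 9601 = 31336 - 9601 = 21735$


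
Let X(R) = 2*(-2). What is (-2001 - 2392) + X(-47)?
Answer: -4397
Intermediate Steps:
X(R) = -4
(-2001 - 2392) + X(-47) = (-2001 - 2392) - 4 = -4393 - 4 = -4397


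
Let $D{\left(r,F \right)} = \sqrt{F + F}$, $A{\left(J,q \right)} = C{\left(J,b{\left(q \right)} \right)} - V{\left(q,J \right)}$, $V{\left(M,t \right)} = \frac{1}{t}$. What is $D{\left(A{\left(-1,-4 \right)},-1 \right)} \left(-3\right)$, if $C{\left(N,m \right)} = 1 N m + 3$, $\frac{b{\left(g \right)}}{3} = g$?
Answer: $- 3 i \sqrt{2} \approx - 4.2426 i$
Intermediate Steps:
$b{\left(g \right)} = 3 g$
$C{\left(N,m \right)} = 3 + N m$ ($C{\left(N,m \right)} = N m + 3 = 3 + N m$)
$A{\left(J,q \right)} = 3 - \frac{1}{J} + 3 J q$ ($A{\left(J,q \right)} = \left(3 + J 3 q\right) - \frac{1}{J} = \left(3 + 3 J q\right) - \frac{1}{J} = 3 - \frac{1}{J} + 3 J q$)
$D{\left(r,F \right)} = \sqrt{2} \sqrt{F}$ ($D{\left(r,F \right)} = \sqrt{2 F} = \sqrt{2} \sqrt{F}$)
$D{\left(A{\left(-1,-4 \right)},-1 \right)} \left(-3\right) = \sqrt{2} \sqrt{-1} \left(-3\right) = \sqrt{2} i \left(-3\right) = i \sqrt{2} \left(-3\right) = - 3 i \sqrt{2}$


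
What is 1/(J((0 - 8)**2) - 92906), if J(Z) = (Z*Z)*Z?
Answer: 1/169238 ≈ 5.9088e-6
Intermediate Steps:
J(Z) = Z**3 (J(Z) = Z**2*Z = Z**3)
1/(J((0 - 8)**2) - 92906) = 1/(((0 - 8)**2)**3 - 92906) = 1/(((-8)**2)**3 - 92906) = 1/(64**3 - 92906) = 1/(262144 - 92906) = 1/169238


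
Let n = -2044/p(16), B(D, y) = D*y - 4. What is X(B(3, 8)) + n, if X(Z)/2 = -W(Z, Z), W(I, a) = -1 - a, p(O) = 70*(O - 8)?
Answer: 767/20 ≈ 38.350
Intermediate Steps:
p(O) = -560 + 70*O (p(O) = 70*(-8 + O) = -560 + 70*O)
B(D, y) = -4 + D*y
n = -73/20 (n = -2044/(-560 + 70*16) = -2044/(-560 + 1120) = -2044/560 = -2044*1/560 = -73/20 ≈ -3.6500)
X(Z) = 2 + 2*Z (X(Z) = 2*(-(-1 - Z)) = 2*(1 + Z) = 2 + 2*Z)
X(B(3, 8)) + n = (2 + 2*(-4 + 3*8)) - 73/20 = (2 + 2*(-4 + 24)) - 73/20 = (2 + 2*20) - 73/20 = (2 + 40) - 73/20 = 42 - 73/20 = 767/20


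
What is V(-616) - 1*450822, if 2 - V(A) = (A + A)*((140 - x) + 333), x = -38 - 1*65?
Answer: 258812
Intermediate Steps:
x = -103 (x = -38 - 65 = -103)
V(A) = 2 - 1152*A (V(A) = 2 - (A + A)*((140 - 1*(-103)) + 333) = 2 - 2*A*((140 + 103) + 333) = 2 - 2*A*(243 + 333) = 2 - 2*A*576 = 2 - 1152*A)
V(-616) - 1*450822 = (2 - 1152*(-616)) - 1*450822 = (2 + 709632) - 450822 = 709634 - 450822 = 258812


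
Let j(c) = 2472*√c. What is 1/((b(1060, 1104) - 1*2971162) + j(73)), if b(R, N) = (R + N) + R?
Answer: -1483969/4404104942306 - 618*√73/2202052471153 ≈ -3.3935e-7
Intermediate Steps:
b(R, N) = N + 2*R (b(R, N) = (N + R) + R = N + 2*R)
1/((b(1060, 1104) - 1*2971162) + j(73)) = 1/(((1104 + 2*1060) - 1*2971162) + 2472*√73) = 1/(((1104 + 2120) - 2971162) + 2472*√73) = 1/((3224 - 2971162) + 2472*√73) = 1/(-2967938 + 2472*√73)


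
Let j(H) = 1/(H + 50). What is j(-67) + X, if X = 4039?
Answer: 68662/17 ≈ 4038.9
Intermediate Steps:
j(H) = 1/(50 + H)
j(-67) + X = 1/(50 - 67) + 4039 = 1/(-17) + 4039 = -1/17 + 4039 = 68662/17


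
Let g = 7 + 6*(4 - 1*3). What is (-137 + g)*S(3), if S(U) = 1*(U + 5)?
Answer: -992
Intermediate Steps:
S(U) = 5 + U (S(U) = 1*(5 + U) = 5 + U)
g = 13 (g = 7 + 6*(4 - 3) = 7 + 6*1 = 7 + 6 = 13)
(-137 + g)*S(3) = (-137 + 13)*(5 + 3) = -124*8 = -992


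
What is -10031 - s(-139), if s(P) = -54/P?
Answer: -1394363/139 ≈ -10031.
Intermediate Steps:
-10031 - s(-139) = -10031 - (-54)/(-139) = -10031 - (-54)*(-1)/139 = -10031 - 1*54/139 = -10031 - 54/139 = -1394363/139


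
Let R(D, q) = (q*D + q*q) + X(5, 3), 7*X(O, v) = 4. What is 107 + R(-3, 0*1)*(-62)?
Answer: 501/7 ≈ 71.571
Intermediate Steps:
X(O, v) = 4/7 (X(O, v) = (⅐)*4 = 4/7)
R(D, q) = 4/7 + q² + D*q (R(D, q) = (q*D + q*q) + 4/7 = (D*q + q²) + 4/7 = (q² + D*q) + 4/7 = 4/7 + q² + D*q)
107 + R(-3, 0*1)*(-62) = 107 + (4/7 + (0*1)² - 0)*(-62) = 107 + (4/7 + 0² - 3*0)*(-62) = 107 + (4/7 + 0 + 0)*(-62) = 107 + (4/7)*(-62) = 107 - 248/7 = 501/7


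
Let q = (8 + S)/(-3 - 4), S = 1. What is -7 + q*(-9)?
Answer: 32/7 ≈ 4.5714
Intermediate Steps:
q = -9/7 (q = (8 + 1)/(-3 - 4) = 9/(-7) = 9*(-1/7) = -9/7 ≈ -1.2857)
-7 + q*(-9) = -7 - 9/7*(-9) = -7 + 81/7 = 32/7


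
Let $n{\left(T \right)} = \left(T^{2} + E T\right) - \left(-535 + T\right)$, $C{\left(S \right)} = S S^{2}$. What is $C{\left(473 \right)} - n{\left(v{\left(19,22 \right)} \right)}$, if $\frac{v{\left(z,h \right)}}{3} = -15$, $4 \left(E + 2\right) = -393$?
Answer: $\frac{423266803}{4} \approx 1.0582 \cdot 10^{8}$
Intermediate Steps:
$E = - \frac{401}{4}$ ($E = -2 + \frac{1}{4} \left(-393\right) = -2 - \frac{393}{4} = - \frac{401}{4} \approx -100.25$)
$v{\left(z,h \right)} = -45$ ($v{\left(z,h \right)} = 3 \left(-15\right) = -45$)
$C{\left(S \right)} = S^{3}$
$n{\left(T \right)} = 535 + T^{2} - \frac{405 T}{4}$ ($n{\left(T \right)} = \left(T^{2} - \frac{401 T}{4}\right) - \left(-535 + T\right) = 535 + T^{2} - \frac{405 T}{4}$)
$C{\left(473 \right)} - n{\left(v{\left(19,22 \right)} \right)} = 473^{3} - \left(535 + \left(-45\right)^{2} - - \frac{18225}{4}\right) = 105823817 - \left(535 + 2025 + \frac{18225}{4}\right) = 105823817 - \frac{28465}{4} = \frac{423266803}{4}$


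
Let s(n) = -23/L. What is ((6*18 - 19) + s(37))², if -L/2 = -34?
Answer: 36348841/4624 ≈ 7860.9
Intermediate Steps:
L = 68 (L = -2*(-34) = 68)
s(n) = -23/68
((6*18 - 19) + s(37))² = ((6*18 - 19) - 23/68)² = ((108 - 19) - 23/68)² = (89 - 23/68)² = (6029/68)² = 36348841/4624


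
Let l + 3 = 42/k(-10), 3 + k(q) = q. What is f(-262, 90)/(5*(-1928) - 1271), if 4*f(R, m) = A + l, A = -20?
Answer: 341/567372 ≈ 0.00060102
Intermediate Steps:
k(q) = -3 + q
l = -81/13 (l = -3 + 42/(-3 - 10) = -3 + 42/(-13) = -3 + 42*(-1/13) = -3 - 42/13 = -81/13 ≈ -6.2308)
f(R, m) = -341/52 (f(R, m) = (-20 - 81/13)/4 = (¼)*(-341/13) = -341/52)
f(-262, 90)/(5*(-1928) - 1271) = -341/(52*(5*(-1928) - 1271)) = -341/(52*(-9640 - 1271)) = -341/52/(-10911) = -341/52*(-1/10911) = 341/567372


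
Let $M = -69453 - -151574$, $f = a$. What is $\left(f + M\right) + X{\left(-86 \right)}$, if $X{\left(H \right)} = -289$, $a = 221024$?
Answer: $302856$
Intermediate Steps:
$f = 221024$
$M = 82121$ ($M = -69453 + 151574 = 82121$)
$\left(f + M\right) + X{\left(-86 \right)} = \left(221024 + 82121\right) - 289 = 303145 - 289 = 302856$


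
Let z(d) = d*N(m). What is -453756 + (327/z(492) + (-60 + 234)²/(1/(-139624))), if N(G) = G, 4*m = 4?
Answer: -693344436611/164 ≈ -4.2277e+9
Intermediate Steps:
m = 1 (m = (¼)*4 = 1)
z(d) = d (z(d) = d*1 = d)
-453756 + (327/z(492) + (-60 + 234)²/(1/(-139624))) = -453756 + (327/492 + (-60 + 234)²/(1/(-139624))) = -453756 + (327*(1/492) + 174²/(-1/139624)) = -453756 + (109/164 + 30276*(-139624)) = -453756 + (109/164 - 4227256224) = -453756 - 693270020627/164 = -693344436611/164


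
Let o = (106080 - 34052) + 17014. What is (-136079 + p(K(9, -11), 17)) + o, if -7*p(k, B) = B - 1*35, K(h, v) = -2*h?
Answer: -329241/7 ≈ -47034.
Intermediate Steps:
o = 89042 (o = 72028 + 17014 = 89042)
p(k, B) = 5 - B/7 (p(k, B) = -(B - 1*35)/7 = -(B - 35)/7 = -(-35 + B)/7 = 5 - B/7)
(-136079 + p(K(9, -11), 17)) + o = (-136079 + (5 - ⅐*17)) + 89042 = (-136079 + (5 - 17/7)) + 89042 = (-136079 + 18/7) + 89042 = -952535/7 + 89042 = -329241/7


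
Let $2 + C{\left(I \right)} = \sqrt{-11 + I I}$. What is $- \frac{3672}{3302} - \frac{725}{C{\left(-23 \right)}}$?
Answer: $- \frac{1668827}{424307} - \frac{725 \sqrt{518}}{514} \approx -36.036$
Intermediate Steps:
$C{\left(I \right)} = -2 + \sqrt{-11 + I^{2}}$ ($C{\left(I \right)} = -2 + \sqrt{-11 + I I} = -2 + \sqrt{-11 + I^{2}}$)
$- \frac{3672}{3302} - \frac{725}{C{\left(-23 \right)}} = - \frac{3672}{3302} - \frac{725}{-2 + \sqrt{-11 + \left(-23\right)^{2}}} = \left(-3672\right) \frac{1}{3302} - \frac{725}{-2 + \sqrt{-11 + 529}} = - \frac{1836}{1651} - \frac{725}{-2 + \sqrt{518}}$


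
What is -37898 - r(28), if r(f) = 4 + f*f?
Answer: -38686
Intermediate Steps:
r(f) = 4 + f²
-37898 - r(28) = -37898 - (4 + 28²) = -37898 - (4 + 784) = -37898 - 1*788 = -37898 - 788 = -38686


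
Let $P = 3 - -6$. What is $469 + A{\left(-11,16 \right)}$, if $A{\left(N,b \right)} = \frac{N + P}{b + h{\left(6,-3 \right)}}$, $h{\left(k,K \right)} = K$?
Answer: $\frac{6095}{13} \approx 468.85$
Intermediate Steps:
$P = 9$ ($P = 3 + 6 = 9$)
$A{\left(N,b \right)} = \frac{9 + N}{-3 + b}$ ($A{\left(N,b \right)} = \frac{N + 9}{b - 3} = \frac{9 + N}{-3 + b}$)
$469 + A{\left(-11,16 \right)} = 469 + \frac{9 - 11}{-3 + 16} = 469 + \frac{1}{13} \left(-2\right) = 469 - \frac{2}{13} = \frac{6095}{13}$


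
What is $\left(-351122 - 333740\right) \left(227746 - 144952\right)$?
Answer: $-56702464428$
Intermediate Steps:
$\left(-351122 - 333740\right) \left(227746 - 144952\right) = \left(-351122 - 333740\right) 82794 = \left(-684862\right) 82794 = -56702464428$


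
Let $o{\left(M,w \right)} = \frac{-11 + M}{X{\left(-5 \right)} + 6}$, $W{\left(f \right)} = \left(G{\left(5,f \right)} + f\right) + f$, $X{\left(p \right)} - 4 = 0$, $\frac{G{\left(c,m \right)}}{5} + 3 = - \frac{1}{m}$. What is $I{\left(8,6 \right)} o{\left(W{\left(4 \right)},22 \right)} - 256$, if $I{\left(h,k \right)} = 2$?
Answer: $- \frac{5197}{20} \approx -259.85$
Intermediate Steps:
$G{\left(c,m \right)} = -15 - \frac{5}{m}$ ($G{\left(c,m \right)} = -15 + 5 \left(- \frac{1}{m}\right) = -15 - \frac{5}{m}$)
$X{\left(p \right)} = 4$ ($X{\left(p \right)} = 4 + 0 = 4$)
$W{\left(f \right)} = -15 - \frac{5}{f} + 2 f$ ($W{\left(f \right)} = \left(\left(-15 - \frac{5}{f}\right) + f\right) + f = \left(-15 + f - \frac{5}{f}\right) + f = -15 - \frac{5}{f} + 2 f$)
$o{\left(M,w \right)} = - \frac{11}{10} + \frac{M}{10}$ ($o{\left(M,w \right)} = \frac{-11 + M}{4 + 6} = \frac{-11 + M}{10} = \left(-11 + M\right) \frac{1}{10} = - \frac{11}{10} + \frac{M}{10}$)
$I{\left(8,6 \right)} o{\left(W{\left(4 \right)},22 \right)} - 256 = 2 \left(- \frac{11}{10} + \frac{-15 - \frac{5}{4} + 2 \cdot 4}{10}\right) - 256 = 2 \left(- \frac{11}{10} + \frac{-15 - \frac{5}{4} + 8}{10}\right) - 256 = 2 \left(- \frac{11}{10} + \frac{1}{10} \left(- \frac{33}{4}\right)\right) - 256 = 2 \left(- \frac{11}{10} - \frac{33}{40}\right) - 256 = 2 \left(- \frac{77}{40}\right) - 256 = - \frac{77}{20} - 256 = - \frac{5197}{20}$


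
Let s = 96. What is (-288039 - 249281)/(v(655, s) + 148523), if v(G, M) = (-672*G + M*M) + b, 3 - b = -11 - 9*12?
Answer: 537320/282299 ≈ 1.9034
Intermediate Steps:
b = 122 (b = 3 - (-11 - 9*12) = 3 - (-11 - 108) = 3 - 1*(-119) = 3 + 119 = 122)
v(G, M) = 122 + M**2 - 672*G (v(G, M) = (-672*G + M*M) + 122 = (-672*G + M**2) + 122 = (M**2 - 672*G) + 122 = 122 + M**2 - 672*G)
(-288039 - 249281)/(v(655, s) + 148523) = (-288039 - 249281)/((122 + 96**2 - 672*655) + 148523) = -537320/((122 + 9216 - 440160) + 148523) = -537320/(-430822 + 148523) = -537320/(-282299) = -537320*(-1/282299) = 537320/282299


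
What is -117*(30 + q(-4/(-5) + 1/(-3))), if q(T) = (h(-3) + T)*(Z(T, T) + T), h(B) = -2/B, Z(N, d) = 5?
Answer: -105872/25 ≈ -4234.9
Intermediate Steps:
q(T) = (5 + T)*(⅔ + T) (q(T) = (-2/(-3) + T)*(5 + T) = (-2*(-⅓) + T)*(5 + T) = (⅔ + T)*(5 + T) = (5 + T)*(⅔ + T))
-117*(30 + q(-4/(-5) + 1/(-3))) = -117*(30 + (10/3 + (-4/(-5) + 1/(-3))² + 17*(-4/(-5) + 1/(-3))/3)) = -117*(30 + (10/3 + (-4*(-⅕) + 1*(-⅓))² + 17*(-4*(-⅕) + 1*(-⅓))/3)) = -117*(30 + (10/3 + (⅘ - ⅓)² + 17*(⅘ - ⅓)/3)) = -117*(30 + (10/3 + (7/15)² + (17/3)*(7/15))) = -117*(30 + (10/3 + 49/225 + 119/45)) = -117*(30 + 1394/225) = -117*8144/225 = -1*105872/25 = -105872/25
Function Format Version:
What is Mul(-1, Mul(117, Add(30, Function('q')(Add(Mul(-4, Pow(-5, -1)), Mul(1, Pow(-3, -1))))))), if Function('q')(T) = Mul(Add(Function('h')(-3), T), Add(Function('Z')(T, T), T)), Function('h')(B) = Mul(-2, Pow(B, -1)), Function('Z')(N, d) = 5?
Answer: Rational(-105872, 25) ≈ -4234.9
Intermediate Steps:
Function('q')(T) = Mul(Add(5, T), Add(Rational(2, 3), T)) (Function('q')(T) = Mul(Add(Mul(-2, Pow(-3, -1)), T), Add(5, T)) = Mul(Add(Mul(-2, Rational(-1, 3)), T), Add(5, T)) = Mul(Add(Rational(2, 3), T), Add(5, T)) = Mul(Add(5, T), Add(Rational(2, 3), T)))
Mul(-1, Mul(117, Add(30, Function('q')(Add(Mul(-4, Pow(-5, -1)), Mul(1, Pow(-3, -1))))))) = Mul(-1, Mul(117, Add(30, Add(Rational(10, 3), Pow(Add(Mul(-4, Pow(-5, -1)), Mul(1, Pow(-3, -1))), 2), Mul(Rational(17, 3), Add(Mul(-4, Pow(-5, -1)), Mul(1, Pow(-3, -1)))))))) = Mul(-1, Mul(117, Add(30, Add(Rational(10, 3), Pow(Add(Mul(-4, Rational(-1, 5)), Mul(1, Rational(-1, 3))), 2), Mul(Rational(17, 3), Add(Mul(-4, Rational(-1, 5)), Mul(1, Rational(-1, 3)))))))) = Mul(-1, Mul(117, Add(30, Add(Rational(10, 3), Pow(Add(Rational(4, 5), Rational(-1, 3)), 2), Mul(Rational(17, 3), Add(Rational(4, 5), Rational(-1, 3))))))) = Mul(-1, Mul(117, Add(30, Add(Rational(10, 3), Pow(Rational(7, 15), 2), Mul(Rational(17, 3), Rational(7, 15)))))) = Mul(-1, Mul(117, Add(30, Add(Rational(10, 3), Rational(49, 225), Rational(119, 45))))) = Mul(-1, Mul(117, Add(30, Rational(1394, 225)))) = Mul(-1, Mul(117, Rational(8144, 225))) = Mul(-1, Rational(105872, 25)) = Rational(-105872, 25)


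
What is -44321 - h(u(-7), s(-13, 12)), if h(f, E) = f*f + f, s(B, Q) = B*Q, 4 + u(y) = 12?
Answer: -44393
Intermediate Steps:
u(y) = 8 (u(y) = -4 + 12 = 8)
h(f, E) = f + f**2 (h(f, E) = f**2 + f = f + f**2)
-44321 - h(u(-7), s(-13, 12)) = -44321 - 8*(1 + 8) = -44321 - 8*9 = -44321 - 1*72 = -44321 - 72 = -44393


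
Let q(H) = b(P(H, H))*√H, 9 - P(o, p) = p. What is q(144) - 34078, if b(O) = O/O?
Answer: -34066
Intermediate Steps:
P(o, p) = 9 - p
b(O) = 1
q(H) = √H (q(H) = 1*√H = √H)
q(144) - 34078 = √144 - 34078 = 12 - 34078 = -34066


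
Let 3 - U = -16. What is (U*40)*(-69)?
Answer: -52440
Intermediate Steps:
U = 19 (U = 3 - 1*(-16) = 3 + 16 = 19)
(U*40)*(-69) = (19*40)*(-69) = 760*(-69) = -52440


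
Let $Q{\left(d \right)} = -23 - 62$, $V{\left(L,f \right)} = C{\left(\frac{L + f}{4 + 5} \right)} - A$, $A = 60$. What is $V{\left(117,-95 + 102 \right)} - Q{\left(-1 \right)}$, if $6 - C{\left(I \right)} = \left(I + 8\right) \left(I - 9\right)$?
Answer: $- \frac{5917}{81} \approx -73.049$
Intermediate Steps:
$C{\left(I \right)} = 6 - \left(-9 + I\right) \left(8 + I\right)$ ($C{\left(I \right)} = 6 - \left(I + 8\right) \left(I - 9\right) = 6 - \left(8 + I\right) \left(-9 + I\right) = 6 - \left(-9 + I\right) \left(8 + I\right)$)
$V{\left(L,f \right)} = 18 - \left(\frac{L}{9} + \frac{f}{9}\right)^{2} + \frac{L}{9} + \frac{f}{9}$ ($V{\left(L,f \right)} = \left(78 + \frac{L + f}{4 + 5} - \left(\frac{L + f}{4 + 5}\right)^{2}\right) - 60 = \left(78 + \frac{L + f}{9} - \left(\frac{L + f}{9}\right)^{2}\right) - 60 = \left(78 + \left(L + f\right) \frac{1}{9} - \left(\left(L + f\right) \frac{1}{9}\right)^{2}\right) - 60 = \left(78 + \left(\frac{L}{9} + \frac{f}{9}\right) - \left(\frac{L}{9} + \frac{f}{9}\right)^{2}\right) - 60 = \left(78 - \left(\frac{L}{9} + \frac{f}{9}\right)^{2} + \frac{L}{9} + \frac{f}{9}\right) - 60 = 18 - \left(\frac{L}{9} + \frac{f}{9}\right)^{2} + \frac{L}{9} + \frac{f}{9}$)
$Q{\left(d \right)} = -85$
$V{\left(117,-95 + 102 \right)} - Q{\left(-1 \right)} = \left(18 - \frac{\left(117 + \left(-95 + 102\right)\right)^{2}}{81} + \frac{1}{9} \cdot 117 + \frac{-95 + 102}{9}\right) - -85 = \left(18 - \frac{\left(117 + 7\right)^{2}}{81} + 13 + \frac{1}{9} \cdot 7\right) + 85 = \left(18 - \frac{124^{2}}{81} + 13 + \frac{7}{9}\right) + 85 = \left(18 - \frac{15376}{81} + 13 + \frac{7}{9}\right) + 85 = - \frac{12802}{81} + 85 = - \frac{5917}{81}$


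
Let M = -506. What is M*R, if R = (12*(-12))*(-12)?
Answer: -874368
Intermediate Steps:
R = 1728 (R = -144*(-12) = 1728)
M*R = -506*1728 = -874368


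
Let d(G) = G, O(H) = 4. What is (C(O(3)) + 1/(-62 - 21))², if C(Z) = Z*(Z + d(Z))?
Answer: 7049025/6889 ≈ 1023.2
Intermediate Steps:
C(Z) = 2*Z² (C(Z) = Z*(Z + Z) = Z*(2*Z) = 2*Z²)
(C(O(3)) + 1/(-62 - 21))² = (2*4² + 1/(-62 - 21))² = (2*16 + 1/(-83))² = (32 - 1/83)² = (2655/83)² = 7049025/6889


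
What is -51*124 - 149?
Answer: -6473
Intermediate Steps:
-51*124 - 149 = -6324 - 149 = -6473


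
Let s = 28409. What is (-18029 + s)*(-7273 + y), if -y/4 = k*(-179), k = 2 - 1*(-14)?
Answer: 43419540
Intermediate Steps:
k = 16 (k = 2 + 14 = 16)
y = 11456 (y = -64*(-179) = -4*(-2864) = 11456)
(-18029 + s)*(-7273 + y) = (-18029 + 28409)*(-7273 + 11456) = 10380*4183 = 43419540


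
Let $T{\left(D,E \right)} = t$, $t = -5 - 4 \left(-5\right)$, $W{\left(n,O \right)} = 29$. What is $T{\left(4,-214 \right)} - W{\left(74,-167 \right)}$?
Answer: $-14$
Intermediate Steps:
$t = 15$ ($t = -5 - -20 = -5 + 20 = 15$)
$T{\left(D,E \right)} = 15$
$T{\left(4,-214 \right)} - W{\left(74,-167 \right)} = 15 - 29 = -14$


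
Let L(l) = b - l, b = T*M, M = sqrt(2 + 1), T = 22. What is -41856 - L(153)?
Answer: -41703 - 22*sqrt(3) ≈ -41741.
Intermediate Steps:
M = sqrt(3) ≈ 1.7320
b = 22*sqrt(3) ≈ 38.105
L(l) = -l + 22*sqrt(3) (L(l) = 22*sqrt(3) - l = -l + 22*sqrt(3))
-41856 - L(153) = -41856 - (-1*153 + 22*sqrt(3)) = -41856 - (-153 + 22*sqrt(3)) = -41856 + (153 - 22*sqrt(3)) = -41703 - 22*sqrt(3)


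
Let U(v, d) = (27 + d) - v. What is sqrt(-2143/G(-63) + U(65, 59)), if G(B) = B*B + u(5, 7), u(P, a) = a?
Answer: sqrt(80864882)/1988 ≈ 4.5234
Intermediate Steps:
U(v, d) = 27 + d - v
G(B) = 7 + B**2 (G(B) = B*B + 7 = B**2 + 7 = 7 + B**2)
sqrt(-2143/G(-63) + U(65, 59)) = sqrt(-2143/(7 + (-63)**2) + (27 + 59 - 1*65)) = sqrt(-2143/(7 + 3969) + (27 + 59 - 65)) = sqrt(-2143/3976 + 21) = sqrt(81353/3976) = sqrt(80864882)/1988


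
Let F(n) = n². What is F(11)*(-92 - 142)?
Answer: -28314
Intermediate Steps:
F(11)*(-92 - 142) = 11²*(-92 - 142) = 121*(-234) = -28314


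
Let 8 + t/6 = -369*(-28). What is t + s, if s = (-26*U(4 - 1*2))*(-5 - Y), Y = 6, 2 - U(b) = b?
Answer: 61944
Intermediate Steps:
U(b) = 2 - b
t = 61944 (t = -48 + 6*(-369*(-28)) = -48 + 6*10332 = -48 + 61992 = 61944)
s = 0 (s = (-26*(2 - (4 - 1*2)))*(-5 - 1*6) = (-26*(2 - (4 - 2)))*(-5 - 6) = -26*(2 - 1*2)*(-11) = -26*(2 - 2)*(-11) = -26*0*(-11) = 0*(-11) = 0)
t + s = 61944 + 0 = 61944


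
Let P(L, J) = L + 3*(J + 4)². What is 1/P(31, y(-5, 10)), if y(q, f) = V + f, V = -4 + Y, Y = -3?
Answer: 1/178 ≈ 0.0056180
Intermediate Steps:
V = -7 (V = -4 - 3 = -7)
y(q, f) = -7 + f
P(L, J) = L + 3*(4 + J)²
1/P(31, y(-5, 10)) = 1/(31 + 3*(4 + (-7 + 10))²) = 1/(31 + 3*(4 + 3)²) = 1/(31 + 3*7²) = 1/(31 + 3*49) = 1/(31 + 147) = 1/178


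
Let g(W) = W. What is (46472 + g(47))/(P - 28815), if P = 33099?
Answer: 46519/4284 ≈ 10.859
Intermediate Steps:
(46472 + g(47))/(P - 28815) = (46472 + 47)/(33099 - 28815) = 46519/4284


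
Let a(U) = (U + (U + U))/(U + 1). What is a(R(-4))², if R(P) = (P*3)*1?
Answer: 1296/121 ≈ 10.711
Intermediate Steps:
R(P) = 3*P (R(P) = (3*P)*1 = 3*P)
a(U) = 3*U/(1 + U) (a(U) = (U + 2*U)/(1 + U) = (3*U)/(1 + U) = 3*U/(1 + U))
a(R(-4))² = (3*(3*(-4))/(1 + 3*(-4)))² = (3*(-12)/(1 - 12))² = (3*(-12)/(-11))² = (3*(-12)*(-1/11))² = (36/11)² = 1296/121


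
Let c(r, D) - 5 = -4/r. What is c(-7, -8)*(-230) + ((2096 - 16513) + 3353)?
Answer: -86418/7 ≈ -12345.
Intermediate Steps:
c(r, D) = 5 - 4/r
c(-7, -8)*(-230) + ((2096 - 16513) + 3353) = (5 - 4/(-7))*(-230) + ((2096 - 16513) + 3353) = (5 - 4*(-⅐))*(-230) + (-14417 + 3353) = (5 + 4/7)*(-230) - 11064 = (39/7)*(-230) - 11064 = -8970/7 - 11064 = -86418/7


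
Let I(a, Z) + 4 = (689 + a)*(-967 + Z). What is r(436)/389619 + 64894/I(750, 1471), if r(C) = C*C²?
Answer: 30067757881549/141285979494 ≈ 212.81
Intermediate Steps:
r(C) = C³
I(a, Z) = -4 + (-967 + Z)*(689 + a) (I(a, Z) = -4 + (689 + a)*(-967 + Z) = -4 + (-967 + Z)*(689 + a))
r(436)/389619 + 64894/I(750, 1471) = 436³/389619 + 64894/(-666267 - 967*750 + 689*1471 + 1471*750) = 82881856*(1/389619) + 64894/(-666267 - 725250 + 1013519 + 1103250) = 82881856/389619 + 64894/725252 = 82881856/389619 + 64894*(1/725252) = 82881856/389619 + 32447/362626 = 30067757881549/141285979494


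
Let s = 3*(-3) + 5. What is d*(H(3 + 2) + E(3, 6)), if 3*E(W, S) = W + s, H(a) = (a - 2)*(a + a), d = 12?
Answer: 356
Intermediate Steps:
s = -4 (s = -9 + 5 = -4)
H(a) = 2*a*(-2 + a) (H(a) = (-2 + a)*(2*a) = 2*a*(-2 + a))
E(W, S) = -4/3 + W/3 (E(W, S) = (W - 4)/3 = (-4 + W)/3 = -4/3 + W/3)
d*(H(3 + 2) + E(3, 6)) = 12*(2*(3 + 2)*(-2 + (3 + 2)) + (-4/3 + (⅓)*3)) = 12*(2*5*(-2 + 5) + (-4/3 + 1)) = 12*(2*5*3 - ⅓) = 12*(30 - ⅓) = 12*(89/3) = 356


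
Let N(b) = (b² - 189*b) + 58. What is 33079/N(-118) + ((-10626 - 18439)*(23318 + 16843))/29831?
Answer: -42352581328411/1082388004 ≈ -39129.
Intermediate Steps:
N(b) = 58 + b² - 189*b
33079/N(-118) + ((-10626 - 18439)*(23318 + 16843))/29831 = 33079/(58 + (-118)² - 189*(-118)) + ((-10626 - 18439)*(23318 + 16843))/29831 = 33079/(58 + 13924 + 22302) - 29065*40161*(1/29831) = 33079/36284 - 1167279465*1/29831 = 33079*(1/36284) - 1167279465/29831 = 33079/36284 - 1167279465/29831 = -42352581328411/1082388004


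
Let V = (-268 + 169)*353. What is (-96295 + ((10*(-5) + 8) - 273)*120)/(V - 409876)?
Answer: 134095/444823 ≈ 0.30146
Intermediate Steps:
V = -34947 (V = -99*353 = -34947)
(-96295 + ((10*(-5) + 8) - 273)*120)/(V - 409876) = (-96295 + ((10*(-5) + 8) - 273)*120)/(-34947 - 409876) = (-96295 + ((-50 + 8) - 273)*120)/(-444823) = (-96295 + (-42 - 273)*120)*(-1/444823) = (-96295 - 315*120)*(-1/444823) = (-96295 - 37800)*(-1/444823) = -134095*(-1/444823) = 134095/444823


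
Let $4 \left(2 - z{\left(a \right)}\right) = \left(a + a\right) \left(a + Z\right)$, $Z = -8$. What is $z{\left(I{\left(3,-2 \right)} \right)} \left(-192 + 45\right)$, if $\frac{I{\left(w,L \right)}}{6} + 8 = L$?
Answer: $299586$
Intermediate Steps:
$I{\left(w,L \right)} = -48 + 6 L$
$z{\left(a \right)} = 2 - \frac{a \left(-8 + a\right)}{2}$ ($z{\left(a \right)} = 2 - \frac{\left(a + a\right) \left(a - 8\right)}{4} = 2 - \frac{2 a \left(-8 + a\right)}{4} = 2 - \frac{a \left(-8 + a\right)}{2}$)
$z{\left(I{\left(3,-2 \right)} \right)} \left(-192 + 45\right) = \left(2 + 4 \left(-48 + 6 \left(-2\right)\right) - \frac{\left(-48 + 6 \left(-2\right)\right)^{2}}{2}\right) \left(-192 + 45\right) = \left(2 + 4 \left(-48 - 12\right) - \frac{\left(-48 - 12\right)^{2}}{2}\right) \left(-147\right) = \left(2 + 4 \left(-60\right) - \frac{\left(-60\right)^{2}}{2}\right) \left(-147\right) = \left(2 - 240 - 1800\right) \left(-147\right) = \left(-2038\right) \left(-147\right) = 299586$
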